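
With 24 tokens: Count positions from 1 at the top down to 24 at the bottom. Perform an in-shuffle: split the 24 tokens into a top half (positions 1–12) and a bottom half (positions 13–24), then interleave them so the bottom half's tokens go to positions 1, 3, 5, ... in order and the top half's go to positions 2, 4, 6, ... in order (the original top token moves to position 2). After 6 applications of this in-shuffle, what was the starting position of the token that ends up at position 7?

Work backwards from position 7, undoing one in-shuffle at a time:
7 ← 16 ← 8 ← 4 ← 2 ← 1 ← 13
So the token now at position 7 started at position 13.

13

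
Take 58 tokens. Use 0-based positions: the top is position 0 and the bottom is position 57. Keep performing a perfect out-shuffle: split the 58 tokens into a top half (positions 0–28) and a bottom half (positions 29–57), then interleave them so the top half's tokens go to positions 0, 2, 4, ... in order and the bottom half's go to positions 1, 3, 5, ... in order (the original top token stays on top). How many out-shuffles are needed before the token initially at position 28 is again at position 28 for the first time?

18

Follow position 28 under repeated out-shuffles:
28 → 56 → 55 → 53 → 49 → 41 → 25 → 50 → 43 → 29 → 1 → 2 → 4 → 8 → 16 → 32 → 7 → 14 → 28
It first returns after 18 out-shuffles.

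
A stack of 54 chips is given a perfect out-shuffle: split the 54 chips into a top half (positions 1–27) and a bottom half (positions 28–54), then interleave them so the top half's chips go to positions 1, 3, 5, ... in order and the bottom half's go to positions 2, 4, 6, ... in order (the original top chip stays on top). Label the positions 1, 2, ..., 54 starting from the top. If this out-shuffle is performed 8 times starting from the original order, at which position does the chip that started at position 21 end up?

Track the chip's position through each out-shuffle:
21 → 41 → 28 → 2 → 3 → 5 → 9 → 17 → 33

33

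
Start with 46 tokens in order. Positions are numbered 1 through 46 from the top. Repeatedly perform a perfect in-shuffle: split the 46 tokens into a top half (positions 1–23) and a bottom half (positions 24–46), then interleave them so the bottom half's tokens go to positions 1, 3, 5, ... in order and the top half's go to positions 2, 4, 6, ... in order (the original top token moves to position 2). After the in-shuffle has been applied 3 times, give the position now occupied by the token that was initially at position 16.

Track the token's position through each in-shuffle:
16 → 32 → 17 → 34

34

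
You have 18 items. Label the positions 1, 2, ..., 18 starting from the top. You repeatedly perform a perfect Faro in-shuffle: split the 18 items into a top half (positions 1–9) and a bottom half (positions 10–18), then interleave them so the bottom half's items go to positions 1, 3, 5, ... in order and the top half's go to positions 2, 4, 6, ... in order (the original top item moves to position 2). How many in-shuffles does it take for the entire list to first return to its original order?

The in-shuffle permutes the 18 positions with cycle lengths [18].
Every item is home exactly when every cycle has completed a whole number of laps, i.e. after lcm(18) = 18 in-shuffles.

18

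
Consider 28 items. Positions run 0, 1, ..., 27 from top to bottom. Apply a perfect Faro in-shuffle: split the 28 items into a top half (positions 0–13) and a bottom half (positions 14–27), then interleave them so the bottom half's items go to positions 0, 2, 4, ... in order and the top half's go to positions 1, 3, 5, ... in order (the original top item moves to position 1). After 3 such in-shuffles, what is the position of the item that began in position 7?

Track the item's position through each in-shuffle:
7 → 15 → 2 → 5

5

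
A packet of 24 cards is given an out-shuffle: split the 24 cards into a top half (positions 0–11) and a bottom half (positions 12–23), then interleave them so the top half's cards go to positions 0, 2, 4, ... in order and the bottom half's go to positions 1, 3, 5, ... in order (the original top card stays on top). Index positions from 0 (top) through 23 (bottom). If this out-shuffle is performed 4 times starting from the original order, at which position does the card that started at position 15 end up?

Track the card's position through each out-shuffle:
15 → 7 → 14 → 5 → 10

10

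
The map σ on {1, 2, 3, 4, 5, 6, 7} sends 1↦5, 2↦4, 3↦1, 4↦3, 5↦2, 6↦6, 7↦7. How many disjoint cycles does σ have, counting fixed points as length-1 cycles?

Cycle decomposition: (1 5 2 4 3) (6) (7).
3 cycles.

3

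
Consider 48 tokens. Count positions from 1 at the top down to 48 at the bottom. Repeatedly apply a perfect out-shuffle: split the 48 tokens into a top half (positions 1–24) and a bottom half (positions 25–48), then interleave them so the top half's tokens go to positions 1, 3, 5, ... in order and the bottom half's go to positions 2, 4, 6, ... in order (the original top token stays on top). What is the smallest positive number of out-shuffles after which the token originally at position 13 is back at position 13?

Follow position 13 under repeated out-shuffles:
13 → 25 → 2 → 3 → 5 → 9 → 17 → 33 → ... → 13 (length 23)
It first returns after 23 out-shuffles.

23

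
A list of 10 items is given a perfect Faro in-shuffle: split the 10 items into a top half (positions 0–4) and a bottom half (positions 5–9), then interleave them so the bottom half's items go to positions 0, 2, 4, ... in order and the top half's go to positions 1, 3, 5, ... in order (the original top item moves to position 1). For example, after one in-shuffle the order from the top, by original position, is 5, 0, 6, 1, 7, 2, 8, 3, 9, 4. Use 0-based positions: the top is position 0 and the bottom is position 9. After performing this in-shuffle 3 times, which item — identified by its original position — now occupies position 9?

3

Work backwards from position 9, undoing one in-shuffle at a time:
9 ← 4 ← 7 ← 3
So the item now at position 9 started at position 3.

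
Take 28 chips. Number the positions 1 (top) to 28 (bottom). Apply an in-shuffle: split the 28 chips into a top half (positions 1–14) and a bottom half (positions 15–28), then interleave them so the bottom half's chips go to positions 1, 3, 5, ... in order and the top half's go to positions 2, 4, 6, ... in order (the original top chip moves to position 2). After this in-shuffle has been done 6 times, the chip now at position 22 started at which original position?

Work backwards from position 22, undoing one in-shuffle at a time:
22 ← 11 ← 20 ← 10 ← 5 ← 17 ← 23
So the chip now at position 22 started at position 23.

23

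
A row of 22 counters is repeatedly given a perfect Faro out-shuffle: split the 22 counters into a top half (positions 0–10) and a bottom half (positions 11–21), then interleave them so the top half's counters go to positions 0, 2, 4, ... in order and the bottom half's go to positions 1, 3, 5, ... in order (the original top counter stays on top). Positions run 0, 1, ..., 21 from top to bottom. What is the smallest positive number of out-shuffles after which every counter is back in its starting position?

6

The out-shuffle permutes the 22 positions with cycle lengths [1, 1, 2, 3, 3, 6, 6].
Every counter is home exactly when every cycle has completed a whole number of laps, i.e. after lcm(1, 2, 3, 6) = 6 out-shuffles.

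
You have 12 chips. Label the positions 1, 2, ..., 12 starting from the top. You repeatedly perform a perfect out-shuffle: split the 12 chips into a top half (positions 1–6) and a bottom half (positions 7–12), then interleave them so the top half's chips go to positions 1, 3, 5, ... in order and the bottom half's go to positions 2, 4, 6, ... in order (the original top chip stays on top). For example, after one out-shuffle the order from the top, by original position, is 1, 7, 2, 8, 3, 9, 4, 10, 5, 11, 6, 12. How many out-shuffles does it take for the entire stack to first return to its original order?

The out-shuffle permutes the 12 positions with cycle lengths [1, 1, 10].
Every chip is home exactly when every cycle has completed a whole number of laps, i.e. after lcm(1, 10) = 10 out-shuffles.

10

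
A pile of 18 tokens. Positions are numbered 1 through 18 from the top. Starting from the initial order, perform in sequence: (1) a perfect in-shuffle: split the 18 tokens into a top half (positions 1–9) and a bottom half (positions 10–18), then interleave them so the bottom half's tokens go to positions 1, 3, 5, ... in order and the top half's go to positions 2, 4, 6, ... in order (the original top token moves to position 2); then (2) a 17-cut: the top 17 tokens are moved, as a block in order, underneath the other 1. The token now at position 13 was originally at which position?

6

Undo the operations in reverse order, starting from position 13:
  undo op 2 (cut 17): 13 ← 12
  undo op 1 (in-shuffle, from top half): 12 ← 6
So the token at position 13 came from original position 6.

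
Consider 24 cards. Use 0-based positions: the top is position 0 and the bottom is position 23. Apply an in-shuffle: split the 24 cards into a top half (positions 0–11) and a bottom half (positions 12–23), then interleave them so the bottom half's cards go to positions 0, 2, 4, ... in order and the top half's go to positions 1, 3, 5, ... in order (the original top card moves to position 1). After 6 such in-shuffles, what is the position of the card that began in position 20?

18

Track the card's position through each in-shuffle:
20 → 16 → 8 → 17 → 10 → 21 → 18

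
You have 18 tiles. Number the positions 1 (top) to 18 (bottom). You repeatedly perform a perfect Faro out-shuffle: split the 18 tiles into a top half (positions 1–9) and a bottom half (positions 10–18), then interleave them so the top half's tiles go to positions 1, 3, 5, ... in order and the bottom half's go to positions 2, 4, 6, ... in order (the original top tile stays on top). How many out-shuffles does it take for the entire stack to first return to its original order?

The out-shuffle permutes the 18 positions with cycle lengths [1, 1, 8, 8].
Every tile is home exactly when every cycle has completed a whole number of laps, i.e. after lcm(1, 8) = 8 out-shuffles.

8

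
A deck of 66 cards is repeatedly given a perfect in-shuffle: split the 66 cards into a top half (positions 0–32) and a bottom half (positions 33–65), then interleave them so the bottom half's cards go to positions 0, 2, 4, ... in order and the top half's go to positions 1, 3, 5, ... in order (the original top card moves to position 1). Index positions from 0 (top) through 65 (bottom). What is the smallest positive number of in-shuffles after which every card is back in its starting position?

The in-shuffle permutes the 66 positions with cycle lengths [66].
Every card is home exactly when every cycle has completed a whole number of laps, i.e. after lcm(66) = 66 in-shuffles.

66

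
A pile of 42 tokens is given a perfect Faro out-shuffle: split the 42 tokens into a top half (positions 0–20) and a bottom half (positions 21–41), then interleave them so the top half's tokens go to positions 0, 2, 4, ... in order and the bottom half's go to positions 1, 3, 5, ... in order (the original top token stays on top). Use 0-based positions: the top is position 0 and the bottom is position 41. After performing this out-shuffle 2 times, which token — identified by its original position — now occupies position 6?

22

Work backwards from position 6, undoing one out-shuffle at a time:
6 ← 3 ← 22
So the token now at position 6 started at position 22.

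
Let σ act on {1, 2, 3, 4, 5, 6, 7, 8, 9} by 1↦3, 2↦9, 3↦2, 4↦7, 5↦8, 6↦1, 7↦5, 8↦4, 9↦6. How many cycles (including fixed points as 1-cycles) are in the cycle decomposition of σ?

Cycle decomposition: (1 3 2 9 6) (4 7 5 8).
2 cycles.

2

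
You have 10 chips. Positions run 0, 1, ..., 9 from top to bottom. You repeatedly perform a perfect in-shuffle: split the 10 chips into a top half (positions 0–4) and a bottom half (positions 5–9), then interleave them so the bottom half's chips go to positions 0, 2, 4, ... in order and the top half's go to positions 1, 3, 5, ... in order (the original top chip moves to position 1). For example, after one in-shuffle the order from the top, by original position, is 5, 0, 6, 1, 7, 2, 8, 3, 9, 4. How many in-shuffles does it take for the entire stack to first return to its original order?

The in-shuffle permutes the 10 positions with cycle lengths [10].
Every chip is home exactly when every cycle has completed a whole number of laps, i.e. after lcm(10) = 10 in-shuffles.

10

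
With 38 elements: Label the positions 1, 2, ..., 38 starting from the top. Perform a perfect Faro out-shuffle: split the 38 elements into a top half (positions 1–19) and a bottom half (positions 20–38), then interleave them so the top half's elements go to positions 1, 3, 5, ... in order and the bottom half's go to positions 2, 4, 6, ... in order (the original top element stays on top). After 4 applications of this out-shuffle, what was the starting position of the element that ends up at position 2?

Work backwards from position 2, undoing one out-shuffle at a time:
2 ← 20 ← 29 ← 15 ← 8
So the element now at position 2 started at position 8.

8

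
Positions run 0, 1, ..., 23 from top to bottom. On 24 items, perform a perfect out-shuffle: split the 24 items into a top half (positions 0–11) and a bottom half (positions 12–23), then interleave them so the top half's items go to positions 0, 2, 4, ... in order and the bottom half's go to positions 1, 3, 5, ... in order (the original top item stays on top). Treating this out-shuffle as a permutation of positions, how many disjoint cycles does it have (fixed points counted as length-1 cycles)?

Trace each unvisited position around until it returns:
(0) (1 2 4 8 16 9 ... len 11) (5 10 20 17 11 22 ... len 11) (23)
4 cycles in total.

4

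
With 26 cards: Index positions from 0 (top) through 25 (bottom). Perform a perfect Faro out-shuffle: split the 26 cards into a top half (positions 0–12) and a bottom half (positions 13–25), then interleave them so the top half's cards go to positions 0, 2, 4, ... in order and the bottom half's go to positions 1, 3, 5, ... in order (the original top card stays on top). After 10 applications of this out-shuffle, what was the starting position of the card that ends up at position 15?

Work backwards from position 15, undoing one out-shuffle at a time:
15 ← 20 ← 10 ← 5 ← 15 ← 20 ← 10 ← 5 ← 15 ← 20 ← 10
So the card now at position 15 started at position 10.

10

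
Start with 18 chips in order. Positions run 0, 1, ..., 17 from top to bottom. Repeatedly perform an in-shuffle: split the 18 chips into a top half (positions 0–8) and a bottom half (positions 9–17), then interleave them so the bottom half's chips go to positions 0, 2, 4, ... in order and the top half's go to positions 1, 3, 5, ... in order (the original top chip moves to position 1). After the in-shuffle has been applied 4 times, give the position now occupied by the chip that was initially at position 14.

11

Track the chip's position through each in-shuffle:
14 → 10 → 2 → 5 → 11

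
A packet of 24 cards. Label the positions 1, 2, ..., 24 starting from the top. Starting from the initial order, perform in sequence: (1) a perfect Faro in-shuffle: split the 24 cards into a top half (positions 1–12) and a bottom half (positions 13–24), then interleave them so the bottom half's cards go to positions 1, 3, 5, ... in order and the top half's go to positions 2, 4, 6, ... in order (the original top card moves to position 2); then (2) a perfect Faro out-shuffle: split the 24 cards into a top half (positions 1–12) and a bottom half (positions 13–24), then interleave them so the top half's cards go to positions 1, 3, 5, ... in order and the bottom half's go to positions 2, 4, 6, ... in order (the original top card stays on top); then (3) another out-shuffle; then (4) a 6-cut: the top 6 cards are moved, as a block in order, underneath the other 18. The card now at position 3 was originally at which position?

Undo the operations in reverse order, starting from position 3:
  undo op 4 (cut 6): 3 ← 9
  undo op 3 (out-shuffle, from top half): 9 ← 5
  undo op 2 (out-shuffle, from top half): 5 ← 3
  undo op 1 (in-shuffle, from bottom half): 3 ← 14
So the card at position 3 came from original position 14.

14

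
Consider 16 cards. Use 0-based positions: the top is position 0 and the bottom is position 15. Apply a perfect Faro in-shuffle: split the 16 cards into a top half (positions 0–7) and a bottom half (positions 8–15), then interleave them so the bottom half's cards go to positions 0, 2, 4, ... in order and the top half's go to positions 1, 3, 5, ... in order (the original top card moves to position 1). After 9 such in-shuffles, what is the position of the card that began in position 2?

5

Track the card's position through each in-shuffle:
2 → 5 → 11 → 6 → 13 → 10 → 4 → 9 → 2 → 5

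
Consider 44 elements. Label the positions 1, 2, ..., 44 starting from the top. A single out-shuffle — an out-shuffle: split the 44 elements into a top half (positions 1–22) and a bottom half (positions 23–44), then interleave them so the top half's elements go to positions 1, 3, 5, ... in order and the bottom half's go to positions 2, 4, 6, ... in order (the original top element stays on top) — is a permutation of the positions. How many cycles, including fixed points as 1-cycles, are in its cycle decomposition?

5

Trace each unvisited position around until it returns:
(1) (2 3 5 9 17 33 ... len 14) (4 7 13 25 6 11 ... len 14) (8 15 29 14 27 10 ... len 14) (44)
5 cycles in total.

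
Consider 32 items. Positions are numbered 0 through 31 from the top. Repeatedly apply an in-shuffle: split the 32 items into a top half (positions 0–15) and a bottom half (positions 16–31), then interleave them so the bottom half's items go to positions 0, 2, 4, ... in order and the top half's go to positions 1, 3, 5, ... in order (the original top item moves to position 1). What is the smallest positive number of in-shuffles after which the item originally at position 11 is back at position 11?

Follow position 11 under repeated in-shuffles:
11 → 23 → 14 → 29 → 26 → 20 → 8 → 17 → 2 → 5 → 11
It first returns after 10 in-shuffles.

10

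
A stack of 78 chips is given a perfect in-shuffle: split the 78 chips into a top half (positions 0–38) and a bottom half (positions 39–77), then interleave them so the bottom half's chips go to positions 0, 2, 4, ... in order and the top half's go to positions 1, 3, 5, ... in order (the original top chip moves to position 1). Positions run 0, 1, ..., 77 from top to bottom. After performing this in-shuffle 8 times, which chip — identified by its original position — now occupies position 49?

64

Work backwards from position 49, undoing one in-shuffle at a time:
49 ← 24 ← 51 ← 25 ← 12 ← 45 ← 22 ← 50 ← 64
So the chip now at position 49 started at position 64.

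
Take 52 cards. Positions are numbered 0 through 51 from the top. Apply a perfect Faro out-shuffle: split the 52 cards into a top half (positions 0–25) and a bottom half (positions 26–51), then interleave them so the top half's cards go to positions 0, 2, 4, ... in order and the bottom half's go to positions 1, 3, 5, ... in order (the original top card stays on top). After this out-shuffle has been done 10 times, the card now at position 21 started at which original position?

Work backwards from position 21, undoing one out-shuffle at a time:
21 ← 36 ← 18 ← 9 ← 30 ← 15 ← 33 ← 42 ← 21 ← 36 ← 18
So the card now at position 21 started at position 18.

18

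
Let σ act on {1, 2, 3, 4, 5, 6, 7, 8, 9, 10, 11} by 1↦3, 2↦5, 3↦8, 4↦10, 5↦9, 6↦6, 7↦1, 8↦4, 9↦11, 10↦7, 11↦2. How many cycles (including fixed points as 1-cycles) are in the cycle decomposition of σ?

3

Cycle decomposition: (1 3 8 4 10 7) (2 5 9 11) (6).
3 cycles.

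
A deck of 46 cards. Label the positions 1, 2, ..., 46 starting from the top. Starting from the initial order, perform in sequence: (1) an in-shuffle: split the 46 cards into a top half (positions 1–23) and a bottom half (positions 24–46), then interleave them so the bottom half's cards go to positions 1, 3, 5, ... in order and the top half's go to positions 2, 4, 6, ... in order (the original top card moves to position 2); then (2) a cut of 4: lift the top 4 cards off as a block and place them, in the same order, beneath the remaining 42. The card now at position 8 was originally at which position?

Undo the operations in reverse order, starting from position 8:
  undo op 2 (cut 4): 8 ← 12
  undo op 1 (in-shuffle, from top half): 12 ← 6
So the card at position 8 came from original position 6.

6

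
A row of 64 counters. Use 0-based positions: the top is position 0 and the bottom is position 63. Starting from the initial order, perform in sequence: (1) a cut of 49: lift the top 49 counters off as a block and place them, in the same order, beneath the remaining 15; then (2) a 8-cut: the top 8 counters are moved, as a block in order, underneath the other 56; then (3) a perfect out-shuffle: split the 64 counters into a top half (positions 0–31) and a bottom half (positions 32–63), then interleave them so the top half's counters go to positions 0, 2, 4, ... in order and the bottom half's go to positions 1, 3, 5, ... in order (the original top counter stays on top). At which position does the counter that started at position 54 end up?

Track the counter from position 54 forward through each operation:
  after op 1 (cut 49): 54 → 5
  after op 2 (cut 8): 5 → 61
  after op 3 (out-shuffle): 61 → 59

59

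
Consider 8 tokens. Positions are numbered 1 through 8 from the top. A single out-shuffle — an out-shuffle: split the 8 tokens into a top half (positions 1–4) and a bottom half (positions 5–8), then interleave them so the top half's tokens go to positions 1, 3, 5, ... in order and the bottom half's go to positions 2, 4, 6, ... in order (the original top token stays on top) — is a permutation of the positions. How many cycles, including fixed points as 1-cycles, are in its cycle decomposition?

Trace each unvisited position around until it returns:
(1) (2 3 5) (4 7 6) (8)
4 cycles in total.

4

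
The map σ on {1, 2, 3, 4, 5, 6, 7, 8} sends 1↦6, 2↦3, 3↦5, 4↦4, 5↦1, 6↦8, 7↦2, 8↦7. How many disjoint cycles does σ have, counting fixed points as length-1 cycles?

Cycle decomposition: (1 6 8 7 2 3 5) (4).
2 cycles.

2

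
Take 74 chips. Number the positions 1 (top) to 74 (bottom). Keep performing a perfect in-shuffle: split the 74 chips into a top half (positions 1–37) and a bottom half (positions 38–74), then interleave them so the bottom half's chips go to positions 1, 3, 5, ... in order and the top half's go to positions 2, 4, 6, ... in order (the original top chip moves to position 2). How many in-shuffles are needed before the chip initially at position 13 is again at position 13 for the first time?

Follow position 13 under repeated in-shuffles:
13 → 26 → 52 → 29 → 58 → 41 → 7 → 14 → 28 → 56 → 37 → 74 → 73 → 71 → 67 → 59 → 43 → 11 → 22 → 44 → 13
It first returns after 20 in-shuffles.

20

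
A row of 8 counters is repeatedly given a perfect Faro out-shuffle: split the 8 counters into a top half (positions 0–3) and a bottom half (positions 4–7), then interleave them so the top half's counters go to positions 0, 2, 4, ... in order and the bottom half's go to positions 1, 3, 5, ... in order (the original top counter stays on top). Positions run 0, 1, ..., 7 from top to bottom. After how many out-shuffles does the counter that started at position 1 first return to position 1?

3

Follow position 1 under repeated out-shuffles:
1 → 2 → 4 → 1
It first returns after 3 out-shuffles.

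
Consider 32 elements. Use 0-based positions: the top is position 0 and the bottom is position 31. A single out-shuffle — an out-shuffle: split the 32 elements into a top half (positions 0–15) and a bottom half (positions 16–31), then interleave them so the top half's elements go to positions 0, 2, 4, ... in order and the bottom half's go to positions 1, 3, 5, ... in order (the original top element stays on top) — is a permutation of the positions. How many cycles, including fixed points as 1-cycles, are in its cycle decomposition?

8

Trace each unvisited position around until it returns:
(0) (1 2 4 8 16) (3 6 12 24 17) (5 10 20 9 18) (7 14 28 25 19) (11 22 13 26 21) (15 30 29 27 23) (31)
8 cycles in total.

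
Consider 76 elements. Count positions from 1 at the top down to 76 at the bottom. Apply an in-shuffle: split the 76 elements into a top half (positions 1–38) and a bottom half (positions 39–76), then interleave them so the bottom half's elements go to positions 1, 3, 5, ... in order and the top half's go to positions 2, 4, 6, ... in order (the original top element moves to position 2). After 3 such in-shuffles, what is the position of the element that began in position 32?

Track the element's position through each in-shuffle:
32 → 64 → 51 → 25

25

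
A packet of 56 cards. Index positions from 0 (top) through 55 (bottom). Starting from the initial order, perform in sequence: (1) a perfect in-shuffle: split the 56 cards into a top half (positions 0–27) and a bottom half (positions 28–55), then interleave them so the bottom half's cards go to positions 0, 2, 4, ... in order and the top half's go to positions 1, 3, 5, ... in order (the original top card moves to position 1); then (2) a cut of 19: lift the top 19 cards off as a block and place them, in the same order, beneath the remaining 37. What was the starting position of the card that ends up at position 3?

39

Undo the operations in reverse order, starting from position 3:
  undo op 2 (cut 19): 3 ← 22
  undo op 1 (in-shuffle, from bottom half): 22 ← 39
So the card at position 3 came from original position 39.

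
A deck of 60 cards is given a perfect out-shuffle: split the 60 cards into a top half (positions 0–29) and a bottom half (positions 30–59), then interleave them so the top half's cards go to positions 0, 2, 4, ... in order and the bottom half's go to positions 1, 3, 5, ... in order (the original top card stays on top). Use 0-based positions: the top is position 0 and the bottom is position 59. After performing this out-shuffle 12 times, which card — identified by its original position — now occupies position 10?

Work backwards from position 10, undoing one out-shuffle at a time:
10 ← 5 ← 32 ← 16 ← 8 ← 4 ← 2 ← 1 ← 30 ← 15 ← 37 ← 48 ← 24
So the card now at position 10 started at position 24.

24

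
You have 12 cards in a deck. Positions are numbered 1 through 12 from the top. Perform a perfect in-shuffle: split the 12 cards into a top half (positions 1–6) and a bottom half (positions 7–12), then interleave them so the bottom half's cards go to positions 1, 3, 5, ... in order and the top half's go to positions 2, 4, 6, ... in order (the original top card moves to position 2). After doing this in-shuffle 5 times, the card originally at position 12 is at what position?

Track the card's position through each in-shuffle:
12 → 11 → 9 → 5 → 10 → 7

7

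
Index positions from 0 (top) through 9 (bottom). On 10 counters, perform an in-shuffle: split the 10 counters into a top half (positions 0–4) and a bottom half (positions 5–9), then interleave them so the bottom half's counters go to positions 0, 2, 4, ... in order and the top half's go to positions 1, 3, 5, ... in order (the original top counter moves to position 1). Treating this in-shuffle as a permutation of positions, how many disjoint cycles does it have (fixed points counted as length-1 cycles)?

1

Trace each unvisited position around until it returns:
(0 1 3 7 4 9 8 6 2 5)
1 cycle in total.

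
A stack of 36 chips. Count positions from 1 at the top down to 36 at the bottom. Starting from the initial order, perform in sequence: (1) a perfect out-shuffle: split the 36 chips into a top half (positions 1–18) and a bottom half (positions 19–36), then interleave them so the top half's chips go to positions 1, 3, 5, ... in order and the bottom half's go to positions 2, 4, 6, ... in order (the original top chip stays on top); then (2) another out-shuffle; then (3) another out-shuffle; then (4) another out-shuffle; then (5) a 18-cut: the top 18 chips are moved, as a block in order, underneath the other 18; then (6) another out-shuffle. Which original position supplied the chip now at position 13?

Undo the operations in reverse order, starting from position 13:
  undo op 6 (out-shuffle, from top half): 13 ← 7
  undo op 5 (cut 18): 7 ← 25
  undo op 4 (out-shuffle, from top half): 25 ← 13
  undo op 3 (out-shuffle, from top half): 13 ← 7
  undo op 2 (out-shuffle, from top half): 7 ← 4
  undo op 1 (out-shuffle, from bottom half): 4 ← 20
So the chip at position 13 came from original position 20.

20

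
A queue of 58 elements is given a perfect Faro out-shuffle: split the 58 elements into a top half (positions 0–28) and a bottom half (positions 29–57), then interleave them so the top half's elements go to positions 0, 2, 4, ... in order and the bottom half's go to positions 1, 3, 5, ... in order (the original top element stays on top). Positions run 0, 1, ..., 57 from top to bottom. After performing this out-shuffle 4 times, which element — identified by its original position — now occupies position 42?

24

Work backwards from position 42, undoing one out-shuffle at a time:
42 ← 21 ← 39 ← 48 ← 24
So the element now at position 42 started at position 24.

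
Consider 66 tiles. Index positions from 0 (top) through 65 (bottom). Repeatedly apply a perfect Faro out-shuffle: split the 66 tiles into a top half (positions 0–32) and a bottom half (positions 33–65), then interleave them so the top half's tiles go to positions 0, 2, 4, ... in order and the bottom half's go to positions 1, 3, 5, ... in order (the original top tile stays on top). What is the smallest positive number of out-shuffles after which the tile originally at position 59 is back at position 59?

12

Follow position 59 under repeated out-shuffles:
59 → 53 → 41 → 17 → 34 → 3 → 6 → 12 → 24 → 48 → 31 → 62 → 59
It first returns after 12 out-shuffles.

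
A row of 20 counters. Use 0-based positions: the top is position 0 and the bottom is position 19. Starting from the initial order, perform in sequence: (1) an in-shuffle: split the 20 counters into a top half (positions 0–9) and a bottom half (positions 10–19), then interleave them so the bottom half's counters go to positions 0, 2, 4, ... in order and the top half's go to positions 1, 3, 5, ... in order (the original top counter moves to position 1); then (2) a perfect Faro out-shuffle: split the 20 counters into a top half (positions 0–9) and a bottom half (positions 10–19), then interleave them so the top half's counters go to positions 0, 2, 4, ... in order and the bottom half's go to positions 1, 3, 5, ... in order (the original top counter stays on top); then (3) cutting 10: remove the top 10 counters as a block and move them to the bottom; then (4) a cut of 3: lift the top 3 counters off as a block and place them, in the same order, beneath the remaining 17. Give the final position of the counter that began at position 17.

Track the counter from position 17 forward through each operation:
  after op 1 (in-shuffle): 17 → 14
  after op 2 (out-shuffle): 14 → 9
  after op 3 (cut 10): 9 → 19
  after op 4 (cut 3): 19 → 16

16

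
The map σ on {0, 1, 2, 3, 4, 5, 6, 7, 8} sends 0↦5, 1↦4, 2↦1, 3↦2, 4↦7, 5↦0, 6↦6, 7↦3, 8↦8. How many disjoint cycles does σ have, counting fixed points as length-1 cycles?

Cycle decomposition: (0 5) (1 4 7 3 2) (6) (8).
4 cycles.

4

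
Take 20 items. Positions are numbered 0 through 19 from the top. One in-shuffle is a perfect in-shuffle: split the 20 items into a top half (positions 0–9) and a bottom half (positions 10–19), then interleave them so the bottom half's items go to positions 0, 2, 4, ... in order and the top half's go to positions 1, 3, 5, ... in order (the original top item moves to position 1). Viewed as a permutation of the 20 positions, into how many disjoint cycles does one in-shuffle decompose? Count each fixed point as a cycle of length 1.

5

Trace each unvisited position around until it returns:
(0 1 3 7 15 10) (2 5 11) (4 9 19 18 16 12) (6 13) (8 17 14)
5 cycles in total.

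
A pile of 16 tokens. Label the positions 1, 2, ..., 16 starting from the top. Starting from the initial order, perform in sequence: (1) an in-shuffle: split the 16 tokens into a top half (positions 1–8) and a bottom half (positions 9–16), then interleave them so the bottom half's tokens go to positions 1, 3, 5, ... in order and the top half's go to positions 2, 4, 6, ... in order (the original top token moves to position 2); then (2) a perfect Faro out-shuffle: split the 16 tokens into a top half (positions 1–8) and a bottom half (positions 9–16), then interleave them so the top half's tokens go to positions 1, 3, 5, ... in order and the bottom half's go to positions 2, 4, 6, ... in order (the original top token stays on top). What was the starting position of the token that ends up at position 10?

15

Undo the operations in reverse order, starting from position 10:
  undo op 2 (out-shuffle, from bottom half): 10 ← 13
  undo op 1 (in-shuffle, from bottom half): 13 ← 15
So the token at position 10 came from original position 15.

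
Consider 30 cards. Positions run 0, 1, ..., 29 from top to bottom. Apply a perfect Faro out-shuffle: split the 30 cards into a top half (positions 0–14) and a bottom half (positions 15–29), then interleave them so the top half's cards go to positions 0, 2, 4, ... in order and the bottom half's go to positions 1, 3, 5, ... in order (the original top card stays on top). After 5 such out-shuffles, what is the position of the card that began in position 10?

1

Track the card's position through each out-shuffle:
10 → 20 → 11 → 22 → 15 → 1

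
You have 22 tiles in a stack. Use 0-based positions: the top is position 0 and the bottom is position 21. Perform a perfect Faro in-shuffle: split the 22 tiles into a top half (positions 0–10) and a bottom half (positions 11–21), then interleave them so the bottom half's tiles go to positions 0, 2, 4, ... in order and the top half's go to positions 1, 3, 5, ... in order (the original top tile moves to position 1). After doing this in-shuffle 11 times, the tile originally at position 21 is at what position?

21

Track the tile's position through each in-shuffle:
21 → 20 → 18 → 14 → 6 → 13 → 4 → 9 → 19 → 16 → 10 → 21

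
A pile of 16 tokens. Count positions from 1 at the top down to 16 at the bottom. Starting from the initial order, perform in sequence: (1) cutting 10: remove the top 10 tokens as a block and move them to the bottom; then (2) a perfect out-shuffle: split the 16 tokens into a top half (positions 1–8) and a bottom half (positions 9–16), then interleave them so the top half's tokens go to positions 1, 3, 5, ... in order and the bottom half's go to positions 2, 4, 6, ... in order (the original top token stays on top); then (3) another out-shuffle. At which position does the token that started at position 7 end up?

Track the token from position 7 forward through each operation:
  after op 1 (cut 10): 7 → 13
  after op 2 (out-shuffle): 13 → 10
  after op 3 (out-shuffle): 10 → 4

4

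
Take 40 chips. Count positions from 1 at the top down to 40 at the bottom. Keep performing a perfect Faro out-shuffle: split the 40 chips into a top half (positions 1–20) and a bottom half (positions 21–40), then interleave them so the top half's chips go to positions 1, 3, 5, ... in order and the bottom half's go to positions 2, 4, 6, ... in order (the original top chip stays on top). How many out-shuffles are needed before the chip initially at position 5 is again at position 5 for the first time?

12

Follow position 5 under repeated out-shuffles:
5 → 9 → 17 → 33 → 26 → 12 → 23 → 6 → 11 → 21 → 2 → 3 → 5
It first returns after 12 out-shuffles.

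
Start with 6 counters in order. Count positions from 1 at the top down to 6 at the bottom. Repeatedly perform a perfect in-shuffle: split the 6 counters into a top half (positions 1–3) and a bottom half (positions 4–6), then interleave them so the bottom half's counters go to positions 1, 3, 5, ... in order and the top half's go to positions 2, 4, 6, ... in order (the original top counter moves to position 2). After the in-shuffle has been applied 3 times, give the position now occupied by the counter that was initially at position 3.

3

Track the counter's position through each in-shuffle:
3 → 6 → 5 → 3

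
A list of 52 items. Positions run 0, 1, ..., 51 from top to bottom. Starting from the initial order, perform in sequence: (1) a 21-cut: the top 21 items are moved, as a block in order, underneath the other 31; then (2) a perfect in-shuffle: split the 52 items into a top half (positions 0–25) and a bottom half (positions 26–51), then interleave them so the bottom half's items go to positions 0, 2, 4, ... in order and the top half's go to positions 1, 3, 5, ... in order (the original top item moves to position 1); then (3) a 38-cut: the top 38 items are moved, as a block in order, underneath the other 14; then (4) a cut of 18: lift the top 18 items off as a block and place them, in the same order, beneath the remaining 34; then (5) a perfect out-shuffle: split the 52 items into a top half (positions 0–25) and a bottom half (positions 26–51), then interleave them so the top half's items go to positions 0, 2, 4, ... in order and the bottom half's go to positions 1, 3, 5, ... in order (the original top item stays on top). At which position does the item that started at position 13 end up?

Track the item from position 13 forward through each operation:
  after op 1 (cut 21): 13 → 44
  after op 2 (in-shuffle): 44 → 36
  after op 3 (cut 38): 36 → 50
  after op 4 (cut 18): 50 → 32
  after op 5 (out-shuffle): 32 → 13

13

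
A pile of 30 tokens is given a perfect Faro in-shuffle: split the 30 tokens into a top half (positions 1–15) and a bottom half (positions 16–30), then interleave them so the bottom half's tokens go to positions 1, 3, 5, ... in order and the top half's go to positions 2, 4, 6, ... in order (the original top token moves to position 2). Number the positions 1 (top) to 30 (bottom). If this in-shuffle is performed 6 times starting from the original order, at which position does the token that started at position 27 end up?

Track the token's position through each in-shuffle:
27 → 23 → 15 → 30 → 29 → 27 → 23

23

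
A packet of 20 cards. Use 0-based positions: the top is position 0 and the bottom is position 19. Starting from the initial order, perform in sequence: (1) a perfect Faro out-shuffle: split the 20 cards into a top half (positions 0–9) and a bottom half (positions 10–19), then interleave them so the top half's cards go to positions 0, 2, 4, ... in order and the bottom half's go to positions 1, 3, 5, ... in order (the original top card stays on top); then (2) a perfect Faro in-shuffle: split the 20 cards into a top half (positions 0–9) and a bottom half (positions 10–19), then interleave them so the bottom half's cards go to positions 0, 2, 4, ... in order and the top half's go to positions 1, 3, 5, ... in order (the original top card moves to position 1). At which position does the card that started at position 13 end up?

Track the card from position 13 forward through each operation:
  after op 1 (out-shuffle): 13 → 7
  after op 2 (in-shuffle): 7 → 15

15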